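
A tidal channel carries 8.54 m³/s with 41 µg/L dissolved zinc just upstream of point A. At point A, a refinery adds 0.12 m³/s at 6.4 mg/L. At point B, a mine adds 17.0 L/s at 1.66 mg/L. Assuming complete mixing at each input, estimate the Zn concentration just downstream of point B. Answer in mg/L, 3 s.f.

0.132 mg/L

41 µg/L = 0.041 mg/L.
After input A: C = (8.54·0.041 + 0.12·6.4) / 8.66 = 0.1291 mg/L.
17.0 L/s = 0.017 m³/s.
After input B: C = (8.66·0.1291 + 0.017·1.66) / 8.677 = 0.1321 mg/L.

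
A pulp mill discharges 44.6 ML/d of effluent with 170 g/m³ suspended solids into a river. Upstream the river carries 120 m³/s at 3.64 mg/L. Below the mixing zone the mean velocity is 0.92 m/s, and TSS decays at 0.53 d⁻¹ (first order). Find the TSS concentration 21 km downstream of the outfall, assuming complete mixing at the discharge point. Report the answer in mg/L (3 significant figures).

44.6 ML/d = 0.5162 m³/s.
After complete mixing, C₀ = (0.5162·170 + 120·3.64) / 120.5 = 4.353 mg/L.
Travel time t = 2.1e+04 m / 0.92 m/s = 2.283e+04 s = 0.2642 d.
C = 4.353·exp(−0.53·0.2642) = 4.353·0.8693 = 3.784 mg/L.

3.78 mg/L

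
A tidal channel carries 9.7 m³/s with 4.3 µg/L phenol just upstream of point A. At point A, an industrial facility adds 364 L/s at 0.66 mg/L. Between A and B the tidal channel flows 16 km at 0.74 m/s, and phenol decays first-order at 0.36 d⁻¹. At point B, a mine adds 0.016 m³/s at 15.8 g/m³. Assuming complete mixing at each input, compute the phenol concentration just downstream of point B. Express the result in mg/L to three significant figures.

4.3 µg/L = 0.0043 mg/L.
364 L/s = 0.364 m³/s.
After input A: C = (9.7·0.0043 + 0.364·0.66) / 10.06 = 0.02802 mg/L.
Over the 16 km reach to input B (t = 2.162e+04 s = 0.2503 d), decay gives C = 0.02802·exp(−0.36·0.2503) = 0.0256 mg/L.
After input B: C = (10.06·0.0256 + 0.016·15.8) / 10.08 = 0.05064 mg/L.

0.0506 mg/L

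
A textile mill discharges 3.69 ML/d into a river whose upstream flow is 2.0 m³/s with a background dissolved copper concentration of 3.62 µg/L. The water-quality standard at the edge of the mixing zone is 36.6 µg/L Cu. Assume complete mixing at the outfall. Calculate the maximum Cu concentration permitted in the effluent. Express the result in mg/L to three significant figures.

3.69 ML/d = 0.04271 m³/s.
3.62 µg/L = 0.00362 mg/L.
36.6 µg/L = 0.0366 mg/L.
Mass balance: 0.0366·2.043 = 0.04271·Cₑ + 2·0.00362.
Cₑ = (0.07476 − 0.00724) / 0.04271 = 1.581 mg/L.

1.58 mg/L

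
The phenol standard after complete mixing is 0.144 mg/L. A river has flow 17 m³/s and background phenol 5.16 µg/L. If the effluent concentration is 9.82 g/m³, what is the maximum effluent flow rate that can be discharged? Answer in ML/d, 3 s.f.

5.16 µg/L = 0.00516 mg/L.
Mass balance at complete mixing: C_std·(Q_w + Q_r) = Q_w·C_e + Q_r·C_b.
Rearranging, Q_w = Q_r·(C_std − C_b)/(C_e − C_std) = 17·(0.144 − 0.00516) / (9.82 − 0.144) = 0.2439 m³/s.
= 21.08 ML/d.

21.1 ML/d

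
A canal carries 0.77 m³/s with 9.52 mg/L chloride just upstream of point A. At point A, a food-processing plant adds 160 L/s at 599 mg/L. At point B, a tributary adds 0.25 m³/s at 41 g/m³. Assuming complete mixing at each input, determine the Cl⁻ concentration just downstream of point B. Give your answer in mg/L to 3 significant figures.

160 L/s = 0.16 m³/s.
After input A: C = (0.77·9.52 + 0.16·599) / 0.93 = 110.9 mg/L.
After input B: C = (0.93·110.9 + 0.25·41) / 1.18 = 96.12 mg/L.

96.1 mg/L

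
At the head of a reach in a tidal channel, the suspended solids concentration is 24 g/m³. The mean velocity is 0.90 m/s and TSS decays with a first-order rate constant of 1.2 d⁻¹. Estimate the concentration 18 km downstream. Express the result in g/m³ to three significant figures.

18.2 g/m³

Travel time t = 18 km / 0.90 m/s = 1.8e+04/0.90 = 2e+04 s = 0.2315 d.
First-order decay: C = 24·exp(−1.2·0.2315) = 24·0.7575 = 18.18 g/m³.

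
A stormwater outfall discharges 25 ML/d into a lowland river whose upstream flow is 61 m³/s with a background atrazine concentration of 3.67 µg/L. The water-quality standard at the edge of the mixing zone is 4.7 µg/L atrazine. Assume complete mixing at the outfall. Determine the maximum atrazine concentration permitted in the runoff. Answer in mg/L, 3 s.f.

25 ML/d = 0.2894 m³/s.
3.67 µg/L = 0.00367 mg/L.
4.7 µg/L = 0.0047 mg/L.
Mass balance: 0.0047·61.29 = 0.2894·Cₑ + 61·0.00367.
Cₑ = (0.2881 − 0.2239) / 0.2894 = 0.2218 mg/L.

0.222 mg/L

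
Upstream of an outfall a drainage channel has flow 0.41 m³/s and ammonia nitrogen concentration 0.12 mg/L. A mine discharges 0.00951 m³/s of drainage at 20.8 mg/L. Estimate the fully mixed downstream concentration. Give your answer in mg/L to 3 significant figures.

By mass balance at complete mixing, C = (0.00951·20.8 + 0.41·0.12) / (0.00951 + 0.41) = 0.247/0.4195 = 0.5888 mg/L.

0.589 mg/L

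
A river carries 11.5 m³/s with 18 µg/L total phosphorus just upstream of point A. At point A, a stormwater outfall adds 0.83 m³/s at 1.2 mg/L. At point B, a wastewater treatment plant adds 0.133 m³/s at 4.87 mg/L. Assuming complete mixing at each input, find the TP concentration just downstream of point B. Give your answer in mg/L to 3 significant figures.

0.148 mg/L

18 µg/L = 0.018 mg/L.
After input A: C = (11.5·0.018 + 0.83·1.2) / 12.33 = 0.09757 mg/L.
After input B: C = (12.33·0.09757 + 0.133·4.87) / 12.46 = 0.1485 mg/L.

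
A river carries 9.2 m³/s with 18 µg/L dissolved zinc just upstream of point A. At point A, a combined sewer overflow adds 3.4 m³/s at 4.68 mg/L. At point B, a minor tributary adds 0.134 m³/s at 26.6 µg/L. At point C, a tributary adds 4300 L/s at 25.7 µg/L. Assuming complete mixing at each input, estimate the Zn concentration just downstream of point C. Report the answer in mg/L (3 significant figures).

18 µg/L = 0.018 mg/L.
After input A: C = (9.2·0.018 + 3.4·4.68) / 12.6 = 1.276 mg/L.
26.6 µg/L = 0.0266 mg/L.
After input B: C = (12.6·1.276 + 0.134·0.0266) / 12.73 = 1.263 mg/L.
4300 L/s = 4.3 m³/s.
25.7 µg/L = 0.0257 mg/L.
After input C: C = (12.73·1.263 + 4.3·0.0257) / 17.03 = 0.9506 mg/L.

0.951 mg/L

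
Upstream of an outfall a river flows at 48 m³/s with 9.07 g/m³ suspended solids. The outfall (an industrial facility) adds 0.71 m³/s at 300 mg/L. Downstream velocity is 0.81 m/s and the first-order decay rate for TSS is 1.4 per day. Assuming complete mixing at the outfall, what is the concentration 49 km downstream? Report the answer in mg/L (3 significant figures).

After complete mixing, C₀ = (0.71·300 + 48·9.07) / 48.71 = 13.31 mg/L.
Travel time t = 4.9e+04 m / 0.81 m/s = 6.049e+04 s = 0.7002 d.
C = 13.31·exp(−1.4·0.7002) = 13.31·0.3752 = 4.995 mg/L.

4.99 mg/L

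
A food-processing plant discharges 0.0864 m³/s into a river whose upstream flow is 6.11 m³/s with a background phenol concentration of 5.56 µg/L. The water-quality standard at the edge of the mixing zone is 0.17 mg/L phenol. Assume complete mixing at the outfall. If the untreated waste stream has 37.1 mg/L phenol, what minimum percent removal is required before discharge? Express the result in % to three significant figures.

5.56 µg/L = 0.00556 mg/L.
Mass balance: 0.17·6.196 = 0.0864·Cₑ + 6.11·0.00556.
Cₑ = (1.053 − 0.03397) / 0.0864 = 11.8 mg/L.
Required removal = 1 − 11.8/37.1 = 68.2 %.

68.2 %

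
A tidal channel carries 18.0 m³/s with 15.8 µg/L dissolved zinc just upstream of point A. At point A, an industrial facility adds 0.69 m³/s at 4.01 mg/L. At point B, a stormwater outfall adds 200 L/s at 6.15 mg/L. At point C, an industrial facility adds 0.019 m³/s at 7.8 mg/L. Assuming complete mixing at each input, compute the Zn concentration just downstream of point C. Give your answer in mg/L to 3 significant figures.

15.8 µg/L = 0.0158 mg/L.
After input A: C = (18·0.0158 + 0.69·4.01) / 18.69 = 0.1633 mg/L.
200 L/s = 0.2 m³/s.
After input B: C = (18.69·0.1633 + 0.2·6.15) / 18.89 = 0.2266 mg/L.
After input C: C = (18.89·0.2266 + 0.019·7.8) / 18.91 = 0.2343 mg/L.

0.234 mg/L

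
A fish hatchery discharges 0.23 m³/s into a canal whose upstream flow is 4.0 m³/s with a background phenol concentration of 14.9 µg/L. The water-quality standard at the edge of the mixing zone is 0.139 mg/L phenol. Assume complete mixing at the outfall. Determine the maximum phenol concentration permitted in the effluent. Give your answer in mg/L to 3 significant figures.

2.30 mg/L

14.9 µg/L = 0.0149 mg/L.
Mass balance: 0.139·4.23 = 0.23·Cₑ + 4·0.0149.
Cₑ = (0.588 − 0.0596) / 0.23 = 2.297 mg/L.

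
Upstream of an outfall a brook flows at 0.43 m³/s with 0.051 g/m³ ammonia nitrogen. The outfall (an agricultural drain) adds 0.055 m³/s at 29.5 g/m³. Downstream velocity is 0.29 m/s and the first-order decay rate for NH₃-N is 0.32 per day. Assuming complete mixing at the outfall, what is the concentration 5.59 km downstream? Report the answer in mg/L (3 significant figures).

After complete mixing, C₀ = (0.055·29.5 + 0.43·0.051) / 0.485 = 3.391 mg/L.
Travel time t = 5590 m / 0.29 m/s = 1.928e+04 s = 0.2231 d.
C = 3.391·exp(−0.32·0.2231) = 3.391·0.9311 = 3.157 mg/L.

3.16 mg/L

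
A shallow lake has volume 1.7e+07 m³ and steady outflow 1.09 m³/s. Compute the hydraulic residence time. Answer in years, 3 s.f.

0.494 yr

Q = 1.09 m³/s × 3.156e+07 s/yr = 3.44e+07 m³/yr.
Hydraulic residence time τ = V/Q = 1.7e+07/3.44e+07 = 0.4942 yr.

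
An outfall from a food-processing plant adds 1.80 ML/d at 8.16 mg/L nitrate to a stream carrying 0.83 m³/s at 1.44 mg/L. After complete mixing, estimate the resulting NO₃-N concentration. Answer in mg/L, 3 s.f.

1.60 mg/L

1.80 ML/d = 0.02083 m³/s.
By mass balance at complete mixing, C = (0.02083·8.16 + 0.83·1.44) / (0.02083 + 0.83) = 1.365/0.8508 = 1.605 mg/L.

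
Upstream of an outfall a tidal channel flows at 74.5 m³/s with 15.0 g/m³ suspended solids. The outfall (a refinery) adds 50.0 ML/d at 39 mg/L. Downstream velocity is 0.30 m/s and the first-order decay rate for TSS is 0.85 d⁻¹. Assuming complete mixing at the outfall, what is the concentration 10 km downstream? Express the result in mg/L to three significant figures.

50.0 ML/d = 0.5787 m³/s.
After complete mixing, C₀ = (0.5787·39 + 74.5·15) / 75.08 = 15.18 mg/L.
Travel time t = 1e+04 m / 0.30 m/s = 3.333e+04 s = 0.3858 d.
C = 15.18·exp(−0.85·0.3858) = 15.18·0.7204 = 10.94 mg/L.

10.9 mg/L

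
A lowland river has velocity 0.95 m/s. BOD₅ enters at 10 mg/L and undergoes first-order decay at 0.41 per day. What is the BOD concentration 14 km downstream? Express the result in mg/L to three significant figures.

9.32 mg/L

Travel time t = 14 km / 0.95 m/s = 1.4e+04/0.95 = 1.474e+04 s = 0.1706 d.
First-order decay: C = 10·exp(−0.41·0.1706) = 10·0.9325 = 9.325 mg/L.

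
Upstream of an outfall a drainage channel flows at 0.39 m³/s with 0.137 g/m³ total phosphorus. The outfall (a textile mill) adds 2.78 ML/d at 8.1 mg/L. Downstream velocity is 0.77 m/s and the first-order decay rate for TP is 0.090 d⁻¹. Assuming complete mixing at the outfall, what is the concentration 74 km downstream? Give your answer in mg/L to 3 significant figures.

2.78 ML/d = 0.03218 m³/s.
After complete mixing, C₀ = (0.03218·8.1 + 0.39·0.137) / 0.4222 = 0.7439 mg/L.
Travel time t = 7.4e+04 m / 0.77 m/s = 9.61e+04 s = 1.112 d.
C = 0.7439·exp(−0.090·1.112) = 0.7439·0.9047 = 0.673 mg/L.

0.673 mg/L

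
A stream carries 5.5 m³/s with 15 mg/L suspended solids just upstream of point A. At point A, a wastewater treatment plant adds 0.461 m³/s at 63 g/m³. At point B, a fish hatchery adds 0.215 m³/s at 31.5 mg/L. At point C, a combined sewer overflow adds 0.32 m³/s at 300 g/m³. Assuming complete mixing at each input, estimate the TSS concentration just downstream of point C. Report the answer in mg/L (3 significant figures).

After input A: C = (5.5·15 + 0.461·63) / 5.961 = 18.71 mg/L.
After input B: C = (5.961·18.71 + 0.215·31.5) / 6.176 = 19.16 mg/L.
After input C: C = (6.176·19.16 + 0.32·300) / 6.496 = 32.99 mg/L.

33.0 mg/L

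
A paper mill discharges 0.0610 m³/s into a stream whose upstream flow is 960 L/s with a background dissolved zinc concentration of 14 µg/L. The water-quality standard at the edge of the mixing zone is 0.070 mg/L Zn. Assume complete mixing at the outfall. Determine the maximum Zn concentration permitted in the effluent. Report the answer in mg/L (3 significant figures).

960 L/s = 0.96 m³/s.
14 µg/L = 0.014 mg/L.
Mass balance: 0.07·1.021 = 0.061·Cₑ + 0.96·0.014.
Cₑ = (0.07147 − 0.01344) / 0.061 = 0.9513 mg/L.

0.951 mg/L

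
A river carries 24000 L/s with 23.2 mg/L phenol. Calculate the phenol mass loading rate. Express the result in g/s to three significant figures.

24000 L/s = 24 m³/s.
Mass flux = Q·C = 24 m³/s × 23.2 g/m³ = 556.8 g/s.

557 g/s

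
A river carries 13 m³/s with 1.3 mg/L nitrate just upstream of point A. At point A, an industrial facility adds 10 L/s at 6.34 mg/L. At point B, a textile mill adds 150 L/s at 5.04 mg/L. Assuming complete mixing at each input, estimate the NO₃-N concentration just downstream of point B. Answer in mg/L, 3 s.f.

1.35 mg/L

10 L/s = 0.01 m³/s.
After input A: C = (13·1.3 + 0.01·6.34) / 13.01 = 1.304 mg/L.
150 L/s = 0.15 m³/s.
After input B: C = (13.01·1.304 + 0.15·5.04) / 13.16 = 1.346 mg/L.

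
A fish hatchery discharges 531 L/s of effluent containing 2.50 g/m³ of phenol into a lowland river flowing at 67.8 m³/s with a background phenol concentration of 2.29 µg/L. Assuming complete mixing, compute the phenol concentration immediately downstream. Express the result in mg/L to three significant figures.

531 L/s = 0.531 m³/s.
2.29 µg/L = 0.00229 mg/L.
Flow-weighted mixing gives C = (0.531·2.5 + 67.8·0.00229) / (0.531 + 67.8) = 1.483/68.33 = 0.0217 mg/L.

0.0217 mg/L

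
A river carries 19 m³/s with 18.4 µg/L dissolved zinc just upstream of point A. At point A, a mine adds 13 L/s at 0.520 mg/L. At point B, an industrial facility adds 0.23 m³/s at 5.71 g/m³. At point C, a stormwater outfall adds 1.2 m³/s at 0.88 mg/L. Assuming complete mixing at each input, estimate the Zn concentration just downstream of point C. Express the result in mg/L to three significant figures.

0.133 mg/L

18.4 µg/L = 0.0184 mg/L.
13 L/s = 0.013 m³/s.
After input A: C = (19·0.0184 + 0.013·0.52) / 19.01 = 0.01874 mg/L.
After input B: C = (19.01·0.01874 + 0.23·5.71) / 19.24 = 0.08677 mg/L.
After input C: C = (19.24·0.08677 + 1.2·0.88) / 20.44 = 0.1333 mg/L.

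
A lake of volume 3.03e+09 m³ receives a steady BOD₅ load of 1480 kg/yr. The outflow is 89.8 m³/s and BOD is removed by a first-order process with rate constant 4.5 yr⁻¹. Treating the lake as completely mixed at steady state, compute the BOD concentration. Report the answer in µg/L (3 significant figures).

Outflow Q = 89.8 m³/s × 3.156e+07 s/yr = 2.834e+09 m³/yr.
Steady-state CSTR mass balance: W = Q·C + k·V·C, so C = W/(Q + kV).
Q + kV = 2.834e+09 + 4.5·3.03e+09 = 1.647e+10 m³/yr.
C = 1480/1.647e+10 = 8.987e-08 kg/m³ = 8.987e-05 mg/L = 0.08987 µg/L.

0.0899 µg/L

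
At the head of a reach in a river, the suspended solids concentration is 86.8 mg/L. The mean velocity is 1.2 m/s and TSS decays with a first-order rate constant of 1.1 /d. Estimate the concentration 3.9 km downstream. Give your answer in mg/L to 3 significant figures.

83.3 mg/L

Travel time t = 3.9 km / 1.2 m/s = 3900/1.2 = 3250 s = 0.03762 d.
First-order decay: C = 86.8·exp(−1.1·0.03762) = 86.8·0.9595 = 83.28 mg/L.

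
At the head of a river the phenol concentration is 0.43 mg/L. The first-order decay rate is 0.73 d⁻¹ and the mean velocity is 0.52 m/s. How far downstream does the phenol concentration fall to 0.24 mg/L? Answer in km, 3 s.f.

35.9 km

From C = C₀·e^(−kt), t = ln(C₀/C)/k = ln(0.43/0.24)/0.73 = 0.5831/0.73 = 0.7988 d.
Distance = v·t = 0.52 m/s × 6.902e+04 s = 3.589e+04 m = 35.89 km.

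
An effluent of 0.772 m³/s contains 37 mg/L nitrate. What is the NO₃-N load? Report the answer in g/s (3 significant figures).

28.6 g/s

Mass flux = Q·C = 0.772 m³/s × 37 g/m³ = 28.56 g/s.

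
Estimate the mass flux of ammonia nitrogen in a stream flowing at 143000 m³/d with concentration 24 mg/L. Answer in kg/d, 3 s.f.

143000 m³/d = 1.655 m³/s.
Mass flux = Q·C = 1.655 m³/s × 24 g/m³ = 39.72 g/s.
= 39.72 g/s × 86.4 = 3432 kg/d.

3430 kg/d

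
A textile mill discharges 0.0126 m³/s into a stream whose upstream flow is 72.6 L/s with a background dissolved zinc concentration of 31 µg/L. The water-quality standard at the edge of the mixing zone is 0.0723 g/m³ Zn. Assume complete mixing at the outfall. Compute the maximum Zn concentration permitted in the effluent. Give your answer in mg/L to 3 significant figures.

0.310 mg/L

72.6 L/s = 0.0726 m³/s.
31 µg/L = 0.031 mg/L.
Mass balance: 0.0723·0.0852 = 0.0126·Cₑ + 0.0726·0.031.
Cₑ = (0.00616 − 0.002251) / 0.0126 = 0.3103 mg/L.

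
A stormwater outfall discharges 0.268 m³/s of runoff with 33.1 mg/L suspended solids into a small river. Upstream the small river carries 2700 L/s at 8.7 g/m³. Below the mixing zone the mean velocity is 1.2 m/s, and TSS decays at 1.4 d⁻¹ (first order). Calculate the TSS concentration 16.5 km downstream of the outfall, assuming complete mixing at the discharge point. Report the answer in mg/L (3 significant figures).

2700 L/s = 2.7 m³/s.
After complete mixing, C₀ = (0.268·33.1 + 2.7·8.7) / 2.968 = 10.9 mg/L.
Travel time t = 1.65e+04 m / 1.2 m/s = 1.375e+04 s = 0.1591 d.
C = 10.9·exp(−1.4·0.1591) = 10.9·0.8003 = 8.726 mg/L.

8.73 mg/L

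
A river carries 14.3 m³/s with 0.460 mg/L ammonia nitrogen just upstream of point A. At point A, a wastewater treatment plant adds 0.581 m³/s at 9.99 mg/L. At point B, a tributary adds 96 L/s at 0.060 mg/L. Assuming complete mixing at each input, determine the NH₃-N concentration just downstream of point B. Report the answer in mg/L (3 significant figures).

0.827 mg/L

After input A: C = (14.3·0.46 + 0.581·9.99) / 14.88 = 0.8321 mg/L.
96 L/s = 0.096 m³/s.
After input B: C = (14.88·0.8321 + 0.096·0.06) / 14.98 = 0.8271 mg/L.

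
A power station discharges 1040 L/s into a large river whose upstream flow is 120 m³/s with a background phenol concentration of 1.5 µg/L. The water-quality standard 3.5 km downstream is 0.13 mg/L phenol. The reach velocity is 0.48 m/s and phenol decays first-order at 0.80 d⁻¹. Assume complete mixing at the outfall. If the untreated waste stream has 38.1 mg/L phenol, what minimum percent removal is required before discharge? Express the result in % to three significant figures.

1040 L/s = 1.04 m³/s.
1.5 µg/L = 0.0015 mg/L.
Travel time to the compliance point: t = 3500/0.48 = 7292 s = 0.08439 d; decay factor exp(−0.80·0.08439) = 0.9347.
So the concentration just after mixing may be at most 0.13/0.9347 = 0.1391 mg/L.
Mass balance: 0.1391·121 = 1.04·Cₑ + 120·0.0015.
Cₑ = (16.83 − 0.18) / 1.04 = 16.01 mg/L.
Required removal = 1 − 16.01/38.1 = 57.97 %.

58.0 %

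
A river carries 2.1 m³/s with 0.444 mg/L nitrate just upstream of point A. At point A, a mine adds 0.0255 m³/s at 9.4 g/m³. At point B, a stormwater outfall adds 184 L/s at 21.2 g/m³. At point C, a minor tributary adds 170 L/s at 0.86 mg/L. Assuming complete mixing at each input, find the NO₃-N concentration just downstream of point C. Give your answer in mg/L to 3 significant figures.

2.10 mg/L

After input A: C = (2.1·0.444 + 0.0255·9.4) / 2.126 = 0.5514 mg/L.
184 L/s = 0.184 m³/s.
After input B: C = (2.126·0.5514 + 0.184·21.2) / 2.31 = 2.197 mg/L.
170 L/s = 0.17 m³/s.
After input C: C = (2.31·2.197 + 0.17·0.86) / 2.48 = 2.105 mg/L.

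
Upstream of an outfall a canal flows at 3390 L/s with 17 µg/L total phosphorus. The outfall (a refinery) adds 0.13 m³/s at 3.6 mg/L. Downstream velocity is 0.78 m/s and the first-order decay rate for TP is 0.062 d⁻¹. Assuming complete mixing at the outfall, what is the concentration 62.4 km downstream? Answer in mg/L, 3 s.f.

0.141 mg/L

3390 L/s = 3.39 m³/s.
17 µg/L = 0.017 mg/L.
After complete mixing, C₀ = (0.13·3.6 + 3.39·0.017) / 3.52 = 0.1493 mg/L.
Travel time t = 6.24e+04 m / 0.78 m/s = 8e+04 s = 0.9259 d.
C = 0.1493·exp(−0.062·0.9259) = 0.1493·0.9442 = 0.141 mg/L.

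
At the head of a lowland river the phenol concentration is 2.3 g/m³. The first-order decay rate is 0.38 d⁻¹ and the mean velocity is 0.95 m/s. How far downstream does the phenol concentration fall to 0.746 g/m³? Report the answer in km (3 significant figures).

From C = C₀·e^(−kt), t = ln(C₀/C)/k = ln(2.3/0.746)/0.38 = 1.126/0.38 = 2.963 d.
Distance = v·t = 0.95 m/s × 2.56e+05 s = 2.432e+05 m = 243.2 km.

243 km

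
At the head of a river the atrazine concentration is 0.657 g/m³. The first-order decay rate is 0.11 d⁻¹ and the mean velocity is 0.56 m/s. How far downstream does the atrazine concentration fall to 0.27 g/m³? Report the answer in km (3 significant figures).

From C = C₀·e^(−kt), t = ln(C₀/C)/k = ln(0.657/0.27)/0.11 = 0.8893/0.11 = 8.084 d.
Distance = v·t = 0.56 m/s × 6.985e+05 s = 3.911e+05 m = 391.1 km.

391 km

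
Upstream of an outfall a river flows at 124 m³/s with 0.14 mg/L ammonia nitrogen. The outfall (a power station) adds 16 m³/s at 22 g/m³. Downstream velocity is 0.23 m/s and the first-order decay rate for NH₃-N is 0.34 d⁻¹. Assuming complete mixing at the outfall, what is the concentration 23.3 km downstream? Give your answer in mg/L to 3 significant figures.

After complete mixing, C₀ = (16·22 + 124·0.14) / 140 = 2.638 mg/L.
Travel time t = 2.33e+04 m / 0.23 m/s = 1.013e+05 s = 1.173 d.
C = 2.638·exp(−0.34·1.173) = 2.638·0.6712 = 1.771 mg/L.

1.77 mg/L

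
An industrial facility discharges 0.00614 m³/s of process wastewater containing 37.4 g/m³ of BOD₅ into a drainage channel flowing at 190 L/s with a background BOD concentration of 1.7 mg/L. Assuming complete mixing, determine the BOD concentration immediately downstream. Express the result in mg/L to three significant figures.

2.82 mg/L

190 L/s = 0.19 m³/s.
Conservation of mass across the mixing zone: C = (0.00614·37.4 + 0.19·1.7) / (0.00614 + 0.19) = 0.5526/0.1961 = 2.818 mg/L.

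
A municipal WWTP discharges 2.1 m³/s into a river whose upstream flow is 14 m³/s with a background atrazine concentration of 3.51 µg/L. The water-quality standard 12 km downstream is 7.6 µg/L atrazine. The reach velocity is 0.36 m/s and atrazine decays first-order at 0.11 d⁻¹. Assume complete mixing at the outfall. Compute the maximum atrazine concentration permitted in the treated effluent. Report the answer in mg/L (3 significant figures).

3.51 µg/L = 0.00351 mg/L.
7.6 µg/L = 0.0076 mg/L.
Travel time to the compliance point: t = 1.2e+04/0.36 = 3.333e+04 s = 0.3858 d; decay factor exp(−0.11·0.3858) = 0.9584.
So the concentration just after mixing may be at most 0.0076/0.9584 = 0.007929 mg/L.
Mass balance: 0.007929·16.1 = 2.1·Cₑ + 14·0.00351.
Cₑ = (0.1277 − 0.04914) / 2.1 = 0.03739 mg/L.

0.0374 mg/L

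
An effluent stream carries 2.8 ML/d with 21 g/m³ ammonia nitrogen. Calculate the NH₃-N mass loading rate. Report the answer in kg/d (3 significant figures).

2.8 ML/d = 0.03241 m³/s.
Mass flux = Q·C = 0.03241 m³/s × 21 g/m³ = 0.6806 g/s.
= 0.6806 g/s × 86.4 = 58.8 kg/d.

58.8 kg/d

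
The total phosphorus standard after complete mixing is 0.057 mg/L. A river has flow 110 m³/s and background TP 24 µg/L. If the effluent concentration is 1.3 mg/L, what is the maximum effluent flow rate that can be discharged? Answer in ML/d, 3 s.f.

24 µg/L = 0.024 mg/L.
Mass balance at complete mixing: C_std·(Q_w + Q_r) = Q_w·C_e + Q_r·C_b.
Rearranging, Q_w = Q_r·(C_std − C_b)/(C_e − C_std) = 110·(0.057 − 0.024) / (1.3 − 0.057) = 2.92 m³/s.
= 252.3 ML/d.

252 ML/d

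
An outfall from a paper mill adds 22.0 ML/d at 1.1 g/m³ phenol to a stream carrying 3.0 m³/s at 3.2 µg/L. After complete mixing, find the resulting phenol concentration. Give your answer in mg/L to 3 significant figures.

0.0890 mg/L

22.0 ML/d = 0.2546 m³/s.
3.2 µg/L = 0.0032 mg/L.
Flow-weighted mixing gives C = (0.2546·1.1 + 3·0.0032) / (0.2546 + 3) = 0.2897/3.255 = 0.08901 mg/L.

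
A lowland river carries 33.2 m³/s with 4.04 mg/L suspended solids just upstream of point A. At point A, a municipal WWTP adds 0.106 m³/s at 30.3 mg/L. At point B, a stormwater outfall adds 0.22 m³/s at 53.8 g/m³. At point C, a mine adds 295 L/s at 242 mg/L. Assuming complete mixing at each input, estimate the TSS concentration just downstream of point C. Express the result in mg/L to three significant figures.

After input A: C = (33.2·4.04 + 0.106·30.3) / 33.31 = 4.124 mg/L.
After input B: C = (33.31·4.124 + 0.22·53.8) / 33.53 = 4.45 mg/L.
295 L/s = 0.295 m³/s.
After input C: C = (33.53·4.45 + 0.295·242) / 33.82 = 6.522 mg/L.

6.52 mg/L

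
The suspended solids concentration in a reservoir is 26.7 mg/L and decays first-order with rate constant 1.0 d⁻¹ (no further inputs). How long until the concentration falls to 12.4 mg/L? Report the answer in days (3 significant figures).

0.767 d

t = ln(C₀/C)/k = ln(26.7/12.4)/1.0 = 0.767/1.0 = 0.767 d.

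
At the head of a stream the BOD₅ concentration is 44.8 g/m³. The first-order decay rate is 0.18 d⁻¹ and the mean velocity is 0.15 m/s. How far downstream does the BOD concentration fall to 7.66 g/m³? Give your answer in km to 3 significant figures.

From C = C₀·e^(−kt), t = ln(C₀/C)/k = ln(44.8/7.66)/0.18 = 1.766/0.18 = 9.812 d.
Distance = v·t = 0.15 m/s × 8.478e+05 s = 1.272e+05 m = 127.2 km.

127 km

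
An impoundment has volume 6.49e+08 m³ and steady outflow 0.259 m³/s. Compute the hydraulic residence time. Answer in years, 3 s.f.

Q = 0.259 m³/s × 3.156e+07 s/yr = 8.173e+06 m³/yr.
Hydraulic residence time τ = V/Q = 6.49e+08/8.173e+06 = 79.4 yr.

79.4 yr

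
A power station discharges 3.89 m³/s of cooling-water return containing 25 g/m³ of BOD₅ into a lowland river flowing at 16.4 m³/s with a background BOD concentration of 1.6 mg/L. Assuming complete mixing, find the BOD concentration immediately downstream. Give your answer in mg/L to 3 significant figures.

By mass balance at complete mixing, C = (3.89·25 + 16.4·1.6) / (3.89 + 16.4) = 123.5/20.29 = 6.086 mg/L.

6.09 mg/L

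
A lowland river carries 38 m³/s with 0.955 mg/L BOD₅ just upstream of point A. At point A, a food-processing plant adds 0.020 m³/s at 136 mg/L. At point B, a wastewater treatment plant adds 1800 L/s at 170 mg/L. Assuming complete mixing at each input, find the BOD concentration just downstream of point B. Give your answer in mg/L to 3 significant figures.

8.66 mg/L

After input A: C = (38·0.955 + 0.02·136) / 38.02 = 1.026 mg/L.
1800 L/s = 1.8 m³/s.
After input B: C = (38.02·1.026 + 1.8·170) / 39.82 = 8.664 mg/L.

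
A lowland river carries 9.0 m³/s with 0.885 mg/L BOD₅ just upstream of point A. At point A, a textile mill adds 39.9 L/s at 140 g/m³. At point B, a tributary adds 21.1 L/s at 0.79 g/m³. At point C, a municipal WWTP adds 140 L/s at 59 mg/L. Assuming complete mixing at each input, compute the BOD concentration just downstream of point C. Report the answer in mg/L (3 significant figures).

2.37 mg/L

39.9 L/s = 0.0399 m³/s.
After input A: C = (9·0.885 + 0.0399·140) / 9.04 = 1.499 mg/L.
21.1 L/s = 0.0211 m³/s.
After input B: C = (9.04·1.499 + 0.0211·0.79) / 9.061 = 1.497 mg/L.
140 L/s = 0.14 m³/s.
After input C: C = (9.061·1.497 + 0.14·59) / 9.201 = 2.372 mg/L.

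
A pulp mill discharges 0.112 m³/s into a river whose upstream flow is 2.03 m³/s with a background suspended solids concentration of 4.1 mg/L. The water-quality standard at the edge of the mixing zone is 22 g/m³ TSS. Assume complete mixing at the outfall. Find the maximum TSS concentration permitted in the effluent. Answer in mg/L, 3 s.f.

Mass balance: 22·2.142 = 0.112·Cₑ + 2.03·4.1.
Cₑ = (47.12 − 8.323) / 0.112 = 346.4 mg/L.

346 mg/L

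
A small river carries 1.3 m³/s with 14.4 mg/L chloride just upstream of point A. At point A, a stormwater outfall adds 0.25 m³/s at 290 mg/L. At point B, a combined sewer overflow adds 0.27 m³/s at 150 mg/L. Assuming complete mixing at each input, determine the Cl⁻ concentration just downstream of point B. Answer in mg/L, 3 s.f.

After input A: C = (1.3·14.4 + 0.25·290) / 1.55 = 58.85 mg/L.
After input B: C = (1.55·58.85 + 0.27·150) / 1.82 = 72.37 mg/L.

72.4 mg/L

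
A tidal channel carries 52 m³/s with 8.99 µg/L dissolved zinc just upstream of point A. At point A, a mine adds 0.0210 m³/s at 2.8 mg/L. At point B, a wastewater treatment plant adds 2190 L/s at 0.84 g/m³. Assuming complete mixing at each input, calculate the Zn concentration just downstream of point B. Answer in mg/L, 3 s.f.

0.0436 mg/L

8.99 µg/L = 0.00899 mg/L.
After input A: C = (52·0.00899 + 0.021·2.8) / 52.02 = 0.01012 mg/L.
2190 L/s = 2.19 m³/s.
After input B: C = (52.02·0.01012 + 2.19·0.84) / 54.21 = 0.04364 mg/L.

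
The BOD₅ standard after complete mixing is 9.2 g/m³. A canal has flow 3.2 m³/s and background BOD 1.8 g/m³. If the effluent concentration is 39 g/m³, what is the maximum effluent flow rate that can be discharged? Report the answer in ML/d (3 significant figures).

68.7 ML/d

Mass balance at complete mixing: C_std·(Q_w + Q_r) = Q_w·C_e + Q_r·C_b.
Rearranging, Q_w = Q_r·(C_std − C_b)/(C_e − C_std) = 3.2·(9.2 − 1.8) / (39 − 9.2) = 0.7946 m³/s.
= 68.66 ML/d.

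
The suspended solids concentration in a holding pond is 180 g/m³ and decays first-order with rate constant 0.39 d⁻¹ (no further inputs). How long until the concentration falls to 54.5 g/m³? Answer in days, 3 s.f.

t = ln(C₀/C)/k = ln(180/54.5)/0.39 = 1.195/0.39 = 3.063 d.

3.06 d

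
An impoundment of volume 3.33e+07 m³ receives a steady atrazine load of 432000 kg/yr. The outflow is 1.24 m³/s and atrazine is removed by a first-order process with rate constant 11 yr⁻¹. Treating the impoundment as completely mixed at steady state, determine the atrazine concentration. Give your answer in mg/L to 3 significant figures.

1.07 mg/L

Outflow Q = 1.24 m³/s × 3.156e+07 s/yr = 3.913e+07 m³/yr.
Steady-state CSTR mass balance: W = Q·C + k·V·C, so C = W/(Q + kV).
Q + kV = 3.913e+07 + 11·3.33e+07 = 4.054e+08 m³/yr.
C = 432000/4.054e+08 = 0.001066 kg/m³ = 1.066 mg/L.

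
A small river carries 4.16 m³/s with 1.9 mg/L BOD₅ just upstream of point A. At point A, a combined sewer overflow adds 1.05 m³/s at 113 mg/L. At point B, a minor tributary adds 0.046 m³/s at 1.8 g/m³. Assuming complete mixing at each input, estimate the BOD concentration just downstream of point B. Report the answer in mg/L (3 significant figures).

After input A: C = (4.16·1.9 + 1.05·113) / 5.21 = 24.29 mg/L.
After input B: C = (5.21·24.29 + 0.046·1.8) / 5.256 = 24.09 mg/L.

24.1 mg/L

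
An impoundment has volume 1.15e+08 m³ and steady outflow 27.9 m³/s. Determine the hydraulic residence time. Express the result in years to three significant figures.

Q = 27.9 m³/s × 3.156e+07 s/yr = 8.805e+08 m³/yr.
Hydraulic residence time τ = V/Q = 1.15e+08/8.805e+08 = 0.1306 yr.

0.131 yr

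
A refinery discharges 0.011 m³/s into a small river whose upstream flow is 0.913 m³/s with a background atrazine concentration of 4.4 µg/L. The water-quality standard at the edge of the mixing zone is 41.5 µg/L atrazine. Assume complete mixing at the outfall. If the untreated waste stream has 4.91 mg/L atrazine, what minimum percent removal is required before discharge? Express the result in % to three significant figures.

36.4 %

4.4 µg/L = 0.0044 mg/L.
41.5 µg/L = 0.0415 mg/L.
Mass balance: 0.0415·0.924 = 0.011·Cₑ + 0.913·0.0044.
Cₑ = (0.03835 − 0.004017) / 0.011 = 3.121 mg/L.
Required removal = 1 − 3.121/4.91 = 36.44 %.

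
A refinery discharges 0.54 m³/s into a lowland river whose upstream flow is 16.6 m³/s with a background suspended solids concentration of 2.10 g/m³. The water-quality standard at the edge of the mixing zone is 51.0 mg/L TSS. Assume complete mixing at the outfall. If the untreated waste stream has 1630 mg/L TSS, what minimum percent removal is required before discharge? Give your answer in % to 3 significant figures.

4.65 %

Mass balance: 51·17.14 = 0.54·Cₑ + 16.6·2.1.
Cₑ = (874.1 − 34.86) / 0.54 = 1554 mg/L.
Required removal = 1 − 1554/1630 = 4.649 %.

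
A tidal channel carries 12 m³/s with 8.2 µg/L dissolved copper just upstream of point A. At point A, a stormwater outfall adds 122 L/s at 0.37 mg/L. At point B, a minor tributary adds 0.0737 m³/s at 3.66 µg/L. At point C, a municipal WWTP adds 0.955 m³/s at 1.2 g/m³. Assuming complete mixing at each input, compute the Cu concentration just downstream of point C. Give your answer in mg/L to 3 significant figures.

8.2 µg/L = 0.0082 mg/L.
122 L/s = 0.122 m³/s.
After input A: C = (12·0.0082 + 0.122·0.37) / 12.12 = 0.01184 mg/L.
3.66 µg/L = 0.00366 mg/L.
After input B: C = (12.12·0.01184 + 0.0737·0.00366) / 12.2 = 0.01179 mg/L.
After input C: C = (12.2·0.01179 + 0.955·1.2) / 13.15 = 0.09808 mg/L.

0.0981 mg/L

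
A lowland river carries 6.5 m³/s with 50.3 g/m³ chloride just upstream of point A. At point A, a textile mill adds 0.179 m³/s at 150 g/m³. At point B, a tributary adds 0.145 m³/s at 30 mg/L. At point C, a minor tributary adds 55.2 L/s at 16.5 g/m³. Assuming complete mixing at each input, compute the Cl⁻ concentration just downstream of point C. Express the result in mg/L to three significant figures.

After input A: C = (6.5·50.3 + 0.179·150) / 6.679 = 52.97 mg/L.
After input B: C = (6.679·52.97 + 0.145·30) / 6.824 = 52.48 mg/L.
55.2 L/s = 0.0552 m³/s.
After input C: C = (6.824·52.48 + 0.0552·16.5) / 6.879 = 52.2 mg/L.

52.2 mg/L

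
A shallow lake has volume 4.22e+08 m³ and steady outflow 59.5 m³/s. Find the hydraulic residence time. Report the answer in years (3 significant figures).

Q = 59.5 m³/s × 3.156e+07 s/yr = 1.878e+09 m³/yr.
Hydraulic residence time τ = V/Q = 4.22e+08/1.878e+09 = 0.2247 yr.

0.225 yr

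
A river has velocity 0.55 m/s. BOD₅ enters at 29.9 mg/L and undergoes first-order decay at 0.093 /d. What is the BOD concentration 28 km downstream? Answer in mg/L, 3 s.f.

28.3 mg/L

Travel time t = 28 km / 0.55 m/s = 2.8e+04/0.55 = 5.091e+04 s = 0.5892 d.
First-order decay: C = 29.9·exp(−0.093·0.5892) = 29.9·0.9467 = 28.31 mg/L.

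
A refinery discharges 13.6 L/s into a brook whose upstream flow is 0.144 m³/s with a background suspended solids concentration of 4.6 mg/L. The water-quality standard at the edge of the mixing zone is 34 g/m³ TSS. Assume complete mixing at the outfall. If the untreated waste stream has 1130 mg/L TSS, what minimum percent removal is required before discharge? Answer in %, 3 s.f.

69.4 %

13.6 L/s = 0.0136 m³/s.
Mass balance: 34·0.1576 = 0.0136·Cₑ + 0.144·4.6.
Cₑ = (5.358 − 0.6624) / 0.0136 = 345.3 mg/L.
Required removal = 1 − 345.3/1130 = 69.44 %.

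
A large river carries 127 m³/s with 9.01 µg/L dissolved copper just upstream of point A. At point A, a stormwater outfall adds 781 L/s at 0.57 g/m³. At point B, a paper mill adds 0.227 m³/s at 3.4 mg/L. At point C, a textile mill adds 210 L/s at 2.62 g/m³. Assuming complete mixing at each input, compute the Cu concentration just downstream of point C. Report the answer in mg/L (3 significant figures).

9.01 µg/L = 0.00901 mg/L.
781 L/s = 0.781 m³/s.
After input A: C = (127·0.00901 + 0.781·0.57) / 127.8 = 0.01244 mg/L.
After input B: C = (127.8·0.01244 + 0.227·3.4) / 128 = 0.01845 mg/L.
210 L/s = 0.21 m³/s.
After input C: C = (128·0.01845 + 0.21·2.62) / 128.2 = 0.02271 mg/L.

0.0227 mg/L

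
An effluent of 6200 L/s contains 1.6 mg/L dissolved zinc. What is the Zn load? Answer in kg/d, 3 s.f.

6200 L/s = 6.2 m³/s.
Mass flux = Q·C = 6.2 m³/s × 1.6 g/m³ = 9.92 g/s.
= 9.92 g/s × 86.4 = 857.1 kg/d.

857 kg/d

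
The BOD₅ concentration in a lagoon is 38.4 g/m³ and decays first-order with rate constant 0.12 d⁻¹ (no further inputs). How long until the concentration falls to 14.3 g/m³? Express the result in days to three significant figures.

8.23 d

t = ln(C₀/C)/k = ln(38.4/14.3)/0.12 = 0.9878/0.12 = 8.232 d.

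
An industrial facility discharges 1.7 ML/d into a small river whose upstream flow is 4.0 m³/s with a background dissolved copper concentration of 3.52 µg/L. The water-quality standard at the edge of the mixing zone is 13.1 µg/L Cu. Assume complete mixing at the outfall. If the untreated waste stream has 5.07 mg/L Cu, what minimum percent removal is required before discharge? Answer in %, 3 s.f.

61.3 %

1.7 ML/d = 0.01968 m³/s.
3.52 µg/L = 0.00352 mg/L.
13.1 µg/L = 0.0131 mg/L.
Mass balance: 0.0131·4.02 = 0.01968·Cₑ + 4·0.00352.
Cₑ = (0.05266 − 0.01408) / 0.01968 = 1.961 mg/L.
Required removal = 1 − 1.961/5.07 = 61.33 %.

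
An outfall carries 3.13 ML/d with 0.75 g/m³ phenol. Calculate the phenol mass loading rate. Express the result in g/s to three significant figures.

3.13 ML/d = 0.03623 m³/s.
Mass flux = Q·C = 0.03623 m³/s × 0.75 g/m³ = 0.02717 g/s.

0.0272 g/s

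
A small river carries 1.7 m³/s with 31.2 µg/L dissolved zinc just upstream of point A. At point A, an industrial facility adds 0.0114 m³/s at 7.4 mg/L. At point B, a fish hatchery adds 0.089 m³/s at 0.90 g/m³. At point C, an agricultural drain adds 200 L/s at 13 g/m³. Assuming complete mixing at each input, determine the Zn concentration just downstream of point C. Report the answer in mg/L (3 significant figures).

1.41 mg/L

31.2 µg/L = 0.0312 mg/L.
After input A: C = (1.7·0.0312 + 0.0114·7.4) / 1.711 = 0.08029 mg/L.
After input B: C = (1.711·0.08029 + 0.089·0.9) / 1.8 = 0.1208 mg/L.
200 L/s = 0.2 m³/s.
After input C: C = (1.8·0.1208 + 0.2·13) / 2 = 1.408 mg/L.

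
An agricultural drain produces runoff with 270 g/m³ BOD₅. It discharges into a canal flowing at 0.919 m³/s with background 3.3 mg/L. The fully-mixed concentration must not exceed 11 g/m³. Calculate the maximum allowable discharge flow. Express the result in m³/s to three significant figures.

Mass balance at complete mixing: C_std·(Q_w + Q_r) = Q_w·C_e + Q_r·C_b.
Rearranging, Q_w = Q_r·(C_std − C_b)/(C_e − C_std) = 0.919·(11 − 3.3) / (270 − 11) = 0.02732 m³/s.

0.0273 m³/s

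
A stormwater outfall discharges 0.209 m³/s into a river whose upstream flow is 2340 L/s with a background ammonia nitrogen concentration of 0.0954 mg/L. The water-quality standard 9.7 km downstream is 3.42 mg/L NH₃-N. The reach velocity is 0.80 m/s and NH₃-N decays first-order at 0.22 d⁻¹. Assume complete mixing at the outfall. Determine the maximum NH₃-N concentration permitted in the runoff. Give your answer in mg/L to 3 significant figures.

42.0 mg/L

2340 L/s = 2.34 m³/s.
Travel time to the compliance point: t = 9700/0.80 = 1.212e+04 s = 0.1403 d; decay factor exp(−0.22·0.1403) = 0.9696.
So the concentration just after mixing may be at most 3.42/0.9696 = 3.527 mg/L.
Mass balance: 3.527·2.549 = 0.209·Cₑ + 2.34·0.0954.
Cₑ = (8.991 − 0.2232) / 0.209 = 41.95 mg/L.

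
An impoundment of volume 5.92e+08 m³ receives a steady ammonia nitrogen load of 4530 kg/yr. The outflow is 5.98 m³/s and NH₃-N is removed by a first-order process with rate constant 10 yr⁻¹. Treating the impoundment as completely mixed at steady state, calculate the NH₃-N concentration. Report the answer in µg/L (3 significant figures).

Outflow Q = 5.98 m³/s × 3.156e+07 s/yr = 1.887e+08 m³/yr.
Steady-state CSTR mass balance: W = Q·C + k·V·C, so C = W/(Q + kV).
Q + kV = 1.887e+08 + 10·5.92e+08 = 6.109e+09 m³/yr.
C = 4530/6.109e+09 = 7.416e-07 kg/m³ = 0.0007416 mg/L = 0.7416 µg/L.

0.742 µg/L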